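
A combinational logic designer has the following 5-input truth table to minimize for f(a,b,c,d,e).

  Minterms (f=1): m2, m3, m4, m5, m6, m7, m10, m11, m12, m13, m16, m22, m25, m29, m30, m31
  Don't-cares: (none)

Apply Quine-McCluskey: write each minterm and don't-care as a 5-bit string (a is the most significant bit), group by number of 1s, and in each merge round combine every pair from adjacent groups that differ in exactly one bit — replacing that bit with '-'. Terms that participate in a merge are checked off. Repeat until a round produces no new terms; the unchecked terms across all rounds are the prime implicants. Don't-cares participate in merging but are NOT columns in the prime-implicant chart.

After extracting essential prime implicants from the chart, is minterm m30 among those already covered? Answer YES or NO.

NO

[col 0] 00010*, 00011*, 00100*, 00101*, 00110*, 00111*, 01010*, 01011*, 01100*, 01101*, 10000, 10110*, 11001*, 11101*, 11110*, 11111*
[col 1] -0110, -1101, 0-010*, 0-011*, 0-100*, 0-101*, 00-10*, 00-11*, 0001-*, 001-0*, 001-1*, 0010-*, 0011-*, 0101-*, 0110-*, 1-110, 11-01, 111-1, 1111-
[col 2] 0-01-, 0-10-, 00-1-, 001--
Prime implicants: -0110, -1101, 0-01-, 0-10-, 00-1-, 001--, 1-110, 10000, 11-01, 111-1, 1111-
PI chart (minterm → PIs covering it):
  2 | 0-01-,00-1-
  3 | 0-01-,00-1-
  4 | 0-10-,001--
  5 | 0-10-,001--
  6 | -0110,00-1-,001--
  7 | 00-1-,001--
  10 | 0-01-  (sole → essential)
  11 | 0-01-  (sole → essential)
  12 | 0-10-  (sole → essential)
  13 | -1101,0-10-
  16 | 10000  (sole → essential)
  22 | -0110,1-110
  25 | 11-01  (sole → essential)
  29 | -1101,11-01,111-1
  30 | 1-110,1111-
  31 | 111-1,1111-
Essential prime implicants: 0-01-, 0-10-, 10000, 11-01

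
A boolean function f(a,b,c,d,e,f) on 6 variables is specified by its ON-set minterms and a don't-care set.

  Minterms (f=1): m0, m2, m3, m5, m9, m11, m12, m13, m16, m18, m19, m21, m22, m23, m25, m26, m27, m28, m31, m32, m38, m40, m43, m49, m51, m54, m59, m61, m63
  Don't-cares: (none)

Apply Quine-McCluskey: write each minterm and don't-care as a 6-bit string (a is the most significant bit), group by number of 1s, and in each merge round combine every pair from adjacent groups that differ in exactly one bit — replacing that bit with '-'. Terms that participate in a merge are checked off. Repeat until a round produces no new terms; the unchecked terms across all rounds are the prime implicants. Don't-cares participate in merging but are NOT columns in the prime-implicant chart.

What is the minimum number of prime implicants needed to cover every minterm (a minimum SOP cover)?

14

size-2^0 implicants → 000000(✓)  000010(✓)  000011(✓)  000101(✓)  001001(✓)  001011(✓)  001100(✓)  001101(✓)  010000(✓)  010010(✓)  010011(✓)  010101(✓)  010110(✓)  010111(✓)  011001(✓)  011010(✓)  011011(✓)  011100(✓)  011111(✓)  100000(✓)  100110(✓)  101000(✓)  101011(✓)  110001(✓)  110011(✓)  110110(✓)  111011(✓)  111101(✓)  111111(✓)
size-2^1 implicants → -00000  -01011(✓)  -10011(✓)  -10110  -11011(✓)  -11111(✓)  0-0000(✓)  0-0010(✓)  0-0011(✓)  0-0101  0-1001(✓)  0-1011(✓)  0-1100  00-011(✓)  00-101  0000-0(✓)  00001-(✓)  001-01  0010-1(✓)  00110-  01-010(✓)  01-011(✓)  01-111(✓)  010-10(✓)  010-11(✓)  0100-0(✓)  01001-(✓)  0101-1  01011-(✓)  011-11(✓)  0110-1(✓)  01101-(✓)  1-0110  1-1011(✓)  10-000  11-011(✓)  1100-1  111-11(✓)  1111-1
size-2^2 implicants → --1011  -1-011  -11-11  0--011  0-00-0  0-001-  0-10-1  01--11  01-01-  010-1-
Unchecked terms (primes): --1011, -00000, -1-011, -10110, -11-11, 0--011, 0-00-0, 0-001-, 0-0101, 0-10-1, 0-1100, 00-101, 001-01, 00110-, 01--11, 01-01-, 010-1-, 0101-1, 1-0110, 10-000, 1100-1, 1111-1
Minterm coverage:
  m0 ⊆ -00000,0-00-0
  m2 ⊆ 0-00-0,0-001-
  m3 ⊆ 0--011,0-001-
  m5 ⊆ 0-0101,00-101
  m9 ⊆ 0-10-1,001-01
  m11 ⊆ --1011,0--011,0-10-1
  m12 ⊆ 0-1100,00110-
  m13 ⊆ 00-101,001-01,00110-
  m16 ⊆ 0-00-0 [E]
  m18 ⊆ 0-00-0,0-001-,01-01-,010-1-
  m19 ⊆ -1-011,0--011,0-001-,01--11,01-01-,010-1-
  m21 ⊆ 0-0101,0101-1
  m22 ⊆ -10110,010-1-
  m23 ⊆ 01--11,010-1-,0101-1
  m25 ⊆ 0-10-1 [E]
  m26 ⊆ 01-01- [E]
  m27 ⊆ --1011,-1-011,-11-11,0--011,0-10-1,01--11,01-01-
  m28 ⊆ 0-1100 [E]
  m31 ⊆ -11-11,01--11
  m32 ⊆ -00000,10-000
  m38 ⊆ 1-0110 [E]
  m40 ⊆ 10-000 [E]
  m43 ⊆ --1011 [E]
  m49 ⊆ 1100-1 [E]
  m51 ⊆ -1-011,1100-1
  m54 ⊆ -10110,1-0110
  m59 ⊆ --1011,-1-011,-11-11
  m61 ⊆ 1111-1 [E]
  m63 ⊆ -11-11,1111-1
E = {--1011, 0-00-0, 0-10-1, 0-1100, 01-01-, 1-0110, 10-000, 1100-1, 1111-1}
Petrick residual → -10110, -11-11, 0--011, 00-101, 0101-1
Cover = cd'ef + bc'def' + bcef + a'd'ef + a'c'd'f' + a'cd'f + a'cde'f' + a'b'de'f + a'bd'e + a'bc'df + ac'def' + ab'd'e'f' + abc'd'f + abcdf  |cover|=14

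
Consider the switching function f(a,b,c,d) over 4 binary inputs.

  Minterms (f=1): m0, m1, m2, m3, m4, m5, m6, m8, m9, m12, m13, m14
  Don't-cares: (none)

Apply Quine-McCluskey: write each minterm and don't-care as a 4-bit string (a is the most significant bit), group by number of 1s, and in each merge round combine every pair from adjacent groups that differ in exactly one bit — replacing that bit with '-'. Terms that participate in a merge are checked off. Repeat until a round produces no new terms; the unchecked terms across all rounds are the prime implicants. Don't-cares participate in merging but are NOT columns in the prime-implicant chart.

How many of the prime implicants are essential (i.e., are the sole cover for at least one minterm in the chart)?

3

size-2^0 implicants → 0000(✓)  0001(✓)  0010(✓)  0011(✓)  0100(✓)  0101(✓)  0110(✓)  1000(✓)  1001(✓)  1100(✓)  1101(✓)  1110(✓)
size-2^1 implicants → -000(✓)  -001(✓)  -100(✓)  -101(✓)  -110(✓)  0-00(✓)  0-01(✓)  0-10(✓)  00-0(✓)  00-1(✓)  000-(✓)  001-(✓)  01-0(✓)  010-(✓)  1-00(✓)  1-01(✓)  100-(✓)  11-0(✓)  110-(✓)
size-2^2 implicants → --00(✓)  --01(✓)  -00-(✓)  -1-0  -10-(✓)  0--0  0-0-(✓)  00--  1-0-(✓)
size-2^3 implicants → --0-
Unchecked terms (primes): --0-, -1-0, 0--0, 00--
Minterm coverage:
  m0 ⊆ --0-,0--0,00--
  m1 ⊆ --0-,00--
  m2 ⊆ 0--0,00--
  m3 ⊆ 00-- [E]
  m4 ⊆ --0-,-1-0,0--0
  m5 ⊆ --0- [E]
  m6 ⊆ -1-0,0--0
  m8 ⊆ --0- [E]
  m9 ⊆ --0- [E]
  m12 ⊆ --0-,-1-0
  m13 ⊆ --0- [E]
  m14 ⊆ -1-0 [E]
E = {--0-, -1-0, 00--}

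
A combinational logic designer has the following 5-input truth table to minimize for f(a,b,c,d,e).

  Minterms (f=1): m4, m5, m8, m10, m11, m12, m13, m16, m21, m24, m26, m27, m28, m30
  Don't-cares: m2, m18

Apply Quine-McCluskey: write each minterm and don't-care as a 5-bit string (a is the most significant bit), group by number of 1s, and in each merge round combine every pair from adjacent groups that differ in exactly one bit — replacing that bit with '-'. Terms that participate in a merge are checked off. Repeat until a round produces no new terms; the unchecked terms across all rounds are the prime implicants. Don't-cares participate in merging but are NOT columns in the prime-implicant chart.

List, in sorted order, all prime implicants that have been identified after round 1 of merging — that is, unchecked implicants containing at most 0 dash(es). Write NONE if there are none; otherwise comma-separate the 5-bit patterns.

NONE

Round 0: 00010✓ 00100✓ 00101✓ 01000✓ 01010✓ 01011✓ 01100✓ 01101✓ 10000✓ 10010✓ 10101✓ 11000✓ 11010✓ 11011✓ 11100✓ 11110✓
Round 1: -0010✓ -0101 -1000✓ -1010✓ -1011✓ -1100✓ 0-010✓ 0-100✓ 0-101✓ 0010-✓ 01-00✓ 010-0✓ 0101-✓ 0110-✓ 1-000✓ 1-010✓ 100-0✓ 11-00✓ 11-10✓ 110-0✓ 1101-✓ 111-0✓
Round 2: --010 -1-00 -10-0 -101- 0-10- 1-0-0 11--0
PIs = {--010, -0101, -1-00, -10-0, -101-, 0-10-, 1-0-0, 11--0}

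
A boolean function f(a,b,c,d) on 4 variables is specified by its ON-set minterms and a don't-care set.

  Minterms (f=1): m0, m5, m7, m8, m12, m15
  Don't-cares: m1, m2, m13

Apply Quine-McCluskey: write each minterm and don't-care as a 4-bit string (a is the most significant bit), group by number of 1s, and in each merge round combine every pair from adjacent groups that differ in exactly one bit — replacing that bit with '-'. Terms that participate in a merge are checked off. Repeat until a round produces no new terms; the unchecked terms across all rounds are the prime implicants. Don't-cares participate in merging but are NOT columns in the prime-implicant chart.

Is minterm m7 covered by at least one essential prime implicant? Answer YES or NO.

size-2^0 implicants → 0000(✓)  0001(✓)  0010(✓)  0101(✓)  0111(✓)  1000(✓)  1100(✓)  1101(✓)  1111(✓)
size-2^1 implicants → -000  -101(✓)  -111(✓)  0-01  00-0  000-  01-1(✓)  1-00  11-1(✓)  110-
size-2^2 implicants → -1-1
Unchecked terms (primes): -000, -1-1, 0-01, 00-0, 000-, 1-00, 110-
Minterm coverage:
  m0 ⊆ -000,00-0,000-
  m5 ⊆ -1-1,0-01
  m7 ⊆ -1-1 [E]
  m8 ⊆ -000,1-00
  m12 ⊆ 1-00,110-
  m15 ⊆ -1-1 [E]
E = {-1-1}

YES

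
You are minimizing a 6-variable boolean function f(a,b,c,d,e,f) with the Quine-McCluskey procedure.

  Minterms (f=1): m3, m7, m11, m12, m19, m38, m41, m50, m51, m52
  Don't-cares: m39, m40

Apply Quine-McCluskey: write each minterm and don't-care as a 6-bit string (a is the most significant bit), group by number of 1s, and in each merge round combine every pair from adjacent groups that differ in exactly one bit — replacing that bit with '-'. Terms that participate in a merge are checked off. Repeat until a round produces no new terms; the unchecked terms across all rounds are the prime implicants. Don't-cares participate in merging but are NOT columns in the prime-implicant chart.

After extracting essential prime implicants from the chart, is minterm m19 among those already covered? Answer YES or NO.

[col 0] 000011*, 000111*, 001011*, 001100, 010011*, 100110*, 100111*, 101000*, 101001*, 110010*, 110011*, 110100
[col 1] -00111, -10011, 0-0011, 00-011, 000-11, 10011-, 10100-, 11001-
Prime implicants: -00111, -10011, 0-0011, 00-011, 000-11, 001100, 10011-, 10100-, 11001-, 110100
PI chart (minterm → PIs covering it):
  3 | 0-0011,00-011,000-11
  7 | -00111,000-11
  11 | 00-011  (sole → essential)
  12 | 001100  (sole → essential)
  19 | -10011,0-0011
  38 | 10011-  (sole → essential)
  41 | 10100-  (sole → essential)
  50 | 11001-  (sole → essential)
  51 | -10011,11001-
  52 | 110100  (sole → essential)
Essential prime implicants: 00-011, 001100, 10011-, 10100-, 11001-, 110100

NO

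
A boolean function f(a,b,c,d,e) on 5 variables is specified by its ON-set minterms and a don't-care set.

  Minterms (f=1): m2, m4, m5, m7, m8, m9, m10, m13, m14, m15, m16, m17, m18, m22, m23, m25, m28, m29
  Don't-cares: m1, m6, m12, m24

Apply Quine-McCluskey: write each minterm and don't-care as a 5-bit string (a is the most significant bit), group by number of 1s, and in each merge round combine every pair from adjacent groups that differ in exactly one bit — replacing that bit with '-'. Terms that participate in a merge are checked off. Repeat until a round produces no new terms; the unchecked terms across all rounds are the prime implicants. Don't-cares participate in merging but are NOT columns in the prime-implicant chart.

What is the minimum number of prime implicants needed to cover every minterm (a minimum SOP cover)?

6

[col 0] 00001*, 00010*, 00100*, 00101*, 00110*, 00111*, 01000*, 01001*, 01010*, 01100*, 01101*, 01110*, 01111*, 10000*, 10001*, 10010*, 10110*, 10111*, 11000*, 11001*, 11100*, 11101*
[col 1] -0001*, -0010*, -0110*, -0111*, -1000*, -1001*, -1100*, -1101*, 0-001*, 0-010*, 0-100*, 0-101*, 0-110*, 0-111*, 00-01*, 00-10*, 001-0*, 001-1*, 0010-*, 0011-*, 01-00*, 01-01*, 01-10*, 010-0*, 0100-*, 011-0*, 011-1*, 0110-*, 0111-*, 1-000*, 1-001*, 10-10*, 100-0, 1000-*, 1011-*, 11-00*, 11-01*, 1100-*, 1110-*
[col 2] --001, -0-10, -011-, -1-00*, -1-01*, -100-*, -110-*, 0--01, 0--10, 0-1-0*, 0-1-1*, 0-10-*, 0-11-*, 001--*, 01--0, 01-0-*, 011--*, 1-00-, 11-0-*
[col 3] -1-0-, 0-1--
Prime implicants: --001, -0-10, -011-, -1-0-, 0--01, 0--10, 0-1--, 01--0, 1-00-, 100-0
PI chart (minterm → PIs covering it):
  2 | -0-10,0--10
  4 | 0-1--  (sole → essential)
  5 | 0--01,0-1--
  7 | -011-,0-1--
  8 | -1-0-,01--0
  9 | --001,-1-0-,0--01
  10 | 0--10,01--0
  13 | -1-0-,0--01,0-1--
  14 | 0--10,0-1--,01--0
  15 | 0-1--  (sole → essential)
  16 | 1-00-,100-0
  17 | --001,1-00-
  18 | -0-10,100-0
  22 | -0-10,-011-
  23 | -011-  (sole → essential)
  25 | --001,-1-0-,1-00-
  28 | -1-0-  (sole → essential)
  29 | -1-0-  (sole → essential)
Essential prime implicants: -011-, -1-0-, 0-1--
Petrick residual → --001, 0--10, 100-0
Minimum SOP uses 6 PIs: c'd'e + b'cd + bd' + a'de' + a'c + ab'c'e'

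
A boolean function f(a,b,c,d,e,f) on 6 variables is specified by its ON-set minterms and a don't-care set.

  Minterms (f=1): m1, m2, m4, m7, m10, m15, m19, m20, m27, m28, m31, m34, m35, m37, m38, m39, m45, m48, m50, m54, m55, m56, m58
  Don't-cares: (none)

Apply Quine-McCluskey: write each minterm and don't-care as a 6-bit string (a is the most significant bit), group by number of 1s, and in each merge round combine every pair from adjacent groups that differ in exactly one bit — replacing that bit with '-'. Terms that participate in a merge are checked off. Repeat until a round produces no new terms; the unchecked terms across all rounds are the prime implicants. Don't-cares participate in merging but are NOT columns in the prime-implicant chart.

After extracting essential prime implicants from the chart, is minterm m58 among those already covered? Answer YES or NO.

size-2^0 implicants → 000001  000010(✓)  000100(✓)  000111(✓)  001010(✓)  001111(✓)  010011(✓)  010100(✓)  011011(✓)  011100(✓)  011111(✓)  100010(✓)  100011(✓)  100101(✓)  100110(✓)  100111(✓)  101101(✓)  110000(✓)  110010(✓)  110110(✓)  110111(✓)  111000(✓)  111010(✓)
size-2^1 implicants → -00010  -00111  0-0100  0-1111  00-010  00-111  01-011  01-100  011-11  1-0010(✓)  1-0110(✓)  1-0111(✓)  10-101  100-10(✓)  100-11(✓)  10001-(✓)  1001-1  10011-(✓)  11-000(✓)  11-010(✓)  110-10(✓)  1100-0(✓)  11011-(✓)  1110-0(✓)
size-2^2 implicants → 1-0-10  1-011-  100-1-  11-0-0
Unchecked terms (primes): -00010, -00111, 0-0100, 0-1111, 00-010, 00-111, 000001, 01-011, 01-100, 011-11, 1-0-10, 1-011-, 10-101, 100-1-, 1001-1, 11-0-0
Minterm coverage:
  m1 ⊆ 000001 [E]
  m2 ⊆ -00010,00-010
  m4 ⊆ 0-0100 [E]
  m7 ⊆ -00111,00-111
  m10 ⊆ 00-010 [E]
  m15 ⊆ 0-1111,00-111
  m19 ⊆ 01-011 [E]
  m20 ⊆ 0-0100,01-100
  m27 ⊆ 01-011,011-11
  m28 ⊆ 01-100 [E]
  m31 ⊆ 0-1111,011-11
  m34 ⊆ -00010,1-0-10,100-1-
  m35 ⊆ 100-1- [E]
  m37 ⊆ 10-101,1001-1
  m38 ⊆ 1-0-10,1-011-,100-1-
  m39 ⊆ -00111,1-011-,100-1-,1001-1
  m45 ⊆ 10-101 [E]
  m48 ⊆ 11-0-0 [E]
  m50 ⊆ 1-0-10,11-0-0
  m54 ⊆ 1-0-10,1-011-
  m55 ⊆ 1-011- [E]
  m56 ⊆ 11-0-0 [E]
  m58 ⊆ 11-0-0 [E]
E = {0-0100, 00-010, 000001, 01-011, 01-100, 1-011-, 10-101, 100-1-, 11-0-0}

YES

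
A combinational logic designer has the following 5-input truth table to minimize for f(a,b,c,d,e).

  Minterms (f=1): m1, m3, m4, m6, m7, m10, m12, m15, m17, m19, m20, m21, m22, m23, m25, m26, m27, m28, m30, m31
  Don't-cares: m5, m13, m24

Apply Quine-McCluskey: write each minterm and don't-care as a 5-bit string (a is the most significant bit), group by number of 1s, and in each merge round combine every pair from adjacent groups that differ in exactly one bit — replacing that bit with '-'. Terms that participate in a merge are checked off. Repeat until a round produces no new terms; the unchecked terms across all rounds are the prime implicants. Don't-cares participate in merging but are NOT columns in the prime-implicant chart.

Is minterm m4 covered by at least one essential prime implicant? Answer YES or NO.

Round 0: 00001✓ 00011✓ 00100✓ 00101✓ 00110✓ 00111✓ 01010✓ 01100✓ 01101✓ 01111✓ 10001✓ 10011✓ 10100✓ 10101✓ 10110✓ 10111✓ 11000✓ 11001✓ 11010✓ 11011✓ 11100✓ 11110✓ 11111✓
Round 1: -0001✓ -0011✓ -0100✓ -0101✓ -0110✓ -0111✓ -1010 -1100✓ -1111✓ 0-100✓ 0-101✓ 0-111✓ 00-01✓ 00-11✓ 000-1✓ 001-0✓ 001-1✓ 0010-✓ 0011-✓ 011-1✓ 0110-✓ 1-001✓ 1-011✓ 1-100✓ 1-110✓ 1-111✓ 10-01✓ 10-11✓ 100-1✓ 101-0✓ 101-1✓ 1010-✓ 1011-✓ 11-00✓ 11-10✓ 11-11✓ 110-0✓ 110-1✓ 1100-✓ 1101-✓ 111-0✓ 1111-✓
Round 2: --100 --111 -0-01✓ -0-11✓ -00-1✓ -01-0✓ -01-1✓ -010-✓ -011-✓ 0-1-1 0-10- 00--1✓ 001--✓ 1--11 1-0-1 1-1-0 1-11- 10--1✓ 101--✓ 11--0 11-1- 110--
Round 3: -0--1 -01--
PIs = {--100, --111, -0--1, -01--, -1010, 0-1-1, 0-10-, 1--11, 1-0-1, 1-1-0, 1-11-, 11--0, 11-1-, 110--}
Coverage chart:
  m1: -0--1 ←essential
  m3: -0--1 ←essential
  m4: --100,-01--,0-10-
  m6: -01-- ←essential
  m7: --111,-0--1,-01--,0-1-1
  m10: -1010 ←essential
  m12: --100,0-10-
  m15: --111,0-1-1
  m17: -0--1,1-0-1
  m19: -0--1,1--11,1-0-1
  m20: --100,-01--,1-1-0
  m21: -0--1,-01--
  m22: -01--,1-1-0,1-11-
  m23: --111,-0--1,-01--,1--11,1-11-
  m25: 1-0-1,110--
  m26: -1010,11--0,11-1-,110--
  m27: 1--11,1-0-1,11-1-,110--
  m28: --100,1-1-0,11--0
  m30: 1-1-0,1-11-,11--0,11-1-
  m31: --111,1--11,1-11-,11-1-
Essential: -0--1, -01--, -1010

YES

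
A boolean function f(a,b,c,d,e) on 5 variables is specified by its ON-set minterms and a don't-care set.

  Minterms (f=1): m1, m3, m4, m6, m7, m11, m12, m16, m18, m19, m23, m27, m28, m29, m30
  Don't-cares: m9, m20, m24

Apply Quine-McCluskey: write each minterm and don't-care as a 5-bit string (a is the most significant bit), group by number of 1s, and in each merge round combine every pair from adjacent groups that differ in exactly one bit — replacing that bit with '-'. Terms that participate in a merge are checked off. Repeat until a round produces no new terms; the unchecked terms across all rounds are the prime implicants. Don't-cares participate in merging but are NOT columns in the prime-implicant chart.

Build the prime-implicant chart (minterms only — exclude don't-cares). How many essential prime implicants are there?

[col 0] 00001*, 00011*, 00100*, 00110*, 00111*, 01001*, 01011*, 01100*, 10000*, 10010*, 10011*, 10100*, 10111*, 11000*, 11011*, 11100*, 11101*, 11110*
[col 1] -0011*, -0100*, -0111*, -1011*, -1100*, 0-001*, 0-011*, 0-100*, 00-11*, 000-1*, 001-0, 0011-, 010-1*, 1-000*, 1-011*, 1-100*, 10-00*, 10-11*, 100-0, 1001-, 11-00*, 111-0, 1110-
[col 2] --011, --100, -0-11, 0-0-1, 1--00
Prime implicants: --011, --100, -0-11, 0-0-1, 001-0, 0011-, 1--00, 100-0, 1001-, 111-0, 1110-
PI chart (minterm → PIs covering it):
  1 | 0-0-1  (sole → essential)
  3 | --011,-0-11,0-0-1
  4 | --100,001-0
  6 | 001-0,0011-
  7 | -0-11,0011-
  11 | --011,0-0-1
  12 | --100  (sole → essential)
  16 | 1--00,100-0
  18 | 100-0,1001-
  19 | --011,-0-11,1001-
  23 | -0-11  (sole → essential)
  27 | --011  (sole → essential)
  28 | --100,1--00,111-0,1110-
  29 | 1110-  (sole → essential)
  30 | 111-0  (sole → essential)
Essential prime implicants: --011, --100, -0-11, 0-0-1, 111-0, 1110-

6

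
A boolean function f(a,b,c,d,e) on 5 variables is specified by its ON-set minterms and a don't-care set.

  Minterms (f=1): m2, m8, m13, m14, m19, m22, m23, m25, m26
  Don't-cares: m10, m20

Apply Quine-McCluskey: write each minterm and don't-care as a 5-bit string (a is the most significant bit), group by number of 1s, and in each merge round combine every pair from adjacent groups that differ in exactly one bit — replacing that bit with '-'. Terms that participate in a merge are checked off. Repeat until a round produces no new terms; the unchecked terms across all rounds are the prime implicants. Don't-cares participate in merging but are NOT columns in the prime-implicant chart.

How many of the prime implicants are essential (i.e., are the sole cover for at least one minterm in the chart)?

[col 0] 00010*, 01000*, 01010*, 01101, 01110*, 10011*, 10100*, 10110*, 10111*, 11001, 11010*
[col 1] -1010, 0-010, 01-10, 010-0, 10-11, 101-0, 1011-
Prime implicants: -1010, 0-010, 01-10, 010-0, 01101, 10-11, 101-0, 1011-, 11001
PI chart (minterm → PIs covering it):
  2 | 0-010  (sole → essential)
  8 | 010-0  (sole → essential)
  13 | 01101  (sole → essential)
  14 | 01-10  (sole → essential)
  19 | 10-11  (sole → essential)
  22 | 101-0,1011-
  23 | 10-11,1011-
  25 | 11001  (sole → essential)
  26 | -1010  (sole → essential)
Essential prime implicants: -1010, 0-010, 01-10, 010-0, 01101, 10-11, 11001

7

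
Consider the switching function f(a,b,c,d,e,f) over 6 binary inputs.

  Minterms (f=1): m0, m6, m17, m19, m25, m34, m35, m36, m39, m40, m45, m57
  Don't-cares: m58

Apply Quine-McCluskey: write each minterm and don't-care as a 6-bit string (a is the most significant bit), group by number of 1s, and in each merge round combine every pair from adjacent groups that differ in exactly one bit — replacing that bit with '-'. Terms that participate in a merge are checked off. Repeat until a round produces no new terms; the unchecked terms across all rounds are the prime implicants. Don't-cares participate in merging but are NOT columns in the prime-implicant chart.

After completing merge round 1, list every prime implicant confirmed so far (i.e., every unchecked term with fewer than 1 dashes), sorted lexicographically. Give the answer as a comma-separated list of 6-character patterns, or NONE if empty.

Round 0: 000000 000110 010001✓ 010011✓ 011001✓ 100010✓ 100011✓ 100100 100111✓ 101000 101101 111001✓ 111010
Round 1: -11001 01-001 0100-1 100-11 10001-
PIs = {-11001, 000000, 000110, 01-001, 0100-1, 100-11, 10001-, 100100, 101000, 101101, 111010}

000000, 000110, 100100, 101000, 101101, 111010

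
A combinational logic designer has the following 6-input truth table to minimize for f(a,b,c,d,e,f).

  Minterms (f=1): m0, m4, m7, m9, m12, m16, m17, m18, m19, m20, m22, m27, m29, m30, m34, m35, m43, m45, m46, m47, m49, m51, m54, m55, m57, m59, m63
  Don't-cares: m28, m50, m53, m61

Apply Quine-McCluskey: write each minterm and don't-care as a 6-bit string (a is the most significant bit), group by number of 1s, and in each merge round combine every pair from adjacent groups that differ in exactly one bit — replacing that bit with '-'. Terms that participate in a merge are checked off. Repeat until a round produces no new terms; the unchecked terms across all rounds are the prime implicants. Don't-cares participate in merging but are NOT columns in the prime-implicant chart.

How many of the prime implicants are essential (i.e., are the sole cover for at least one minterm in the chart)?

Round 0: 000000✓ 000100✓ 000111 001001 001100✓ 010000✓ 010001✓ 010010✓ 010011✓ 010100✓ 010110✓ 011011✓ 011100✓ 011101✓ 011110✓ 100010✓ 100011✓ 101011✓ 101101✓ 101110✓ 101111✓ 110001✓ 110010✓ 110011✓ 110101✓ 110110✓ 110111✓ 111001✓ 111011✓ 111101✓ 111111✓
Round 1: -10001✓ -10010✓ -10011✓ -10110✓ -11011✓ -11101 0-0000✓ 0-0100✓ 0-1100✓ 00-100✓ 000-00✓ 01-011✓ 01-100✓ 01-110✓ 010-00✓ 010-10✓ 0100-0✓ 0100-1✓ 01000-✓ 01001-✓ 0101-0✓ 0111-0✓ 01110- 1-0010✓ 1-0011✓ 1-1011✓ 1-1101✓ 1-1111✓ 10-011✓ 10001-✓ 101-11✓ 1011-1✓ 10111- 11-001✓ 11-011✓ 11-101✓ 11-111✓ 110-01✓ 110-10✓ 110-11✓ 1100-1✓ 11001-✓ 1101-1✓ 11011-✓ 111-01✓ 111-11✓ 1110-1✓ 1111-1✓
Round 2: -1-011 -10-10 -100-1 -1001- 0--100 0-0-00 01-1-0 010--0 0100-- 1--011 1-001- 1-1-11 1-11-1 11--01✓ 11--11✓ 11-0-1✓ 11-1-1✓ 110--1✓ 110-1- 111--1✓
Round 3: 11---1
PIs = {-1-011, -10-10, -100-1, -1001-, -11101, 0--100, 0-0-00, 000111, 001001, 01-1-0, 010--0, 0100--, 01110-, 1--011, 1-001-, 1-1-11, 1-11-1, 10111-, 11---1, 110-1-}
Coverage chart:
  m0: 0-0-00 ←essential
  m4: 0--100,0-0-00
  m7: 000111 ←essential
  m9: 001001 ←essential
  m12: 0--100 ←essential
  m16: 0-0-00,010--0,0100--
  m17: -100-1,0100--
  m18: -10-10,-1001-,010--0,0100--
  m19: -1-011,-100-1,-1001-,0100--
  m20: 0--100,0-0-00,01-1-0,010--0
  m22: -10-10,01-1-0,010--0
  m27: -1-011 ←essential
  m29: -11101,01110-
  m30: 01-1-0 ←essential
  m34: 1-001- ←essential
  m35: 1--011,1-001-
  m43: 1--011,1-1-11
  m45: 1-11-1 ←essential
  m46: 10111- ←essential
  m47: 1-1-11,1-11-1,10111-
  m49: -100-1,11---1
  m51: -1-011,-100-1,-1001-,1--011,1-001-,11---1,110-1-
  m54: -10-10,110-1-
  m55: 11---1,110-1-
  m57: 11---1 ←essential
  m59: -1-011,1--011,1-1-11,11---1
  m63: 1-1-11,1-11-1,11---1
Essential: -1-011, 0--100, 0-0-00, 000111, 001001, 01-1-0, 1-001-, 1-11-1, 10111-, 11---1

10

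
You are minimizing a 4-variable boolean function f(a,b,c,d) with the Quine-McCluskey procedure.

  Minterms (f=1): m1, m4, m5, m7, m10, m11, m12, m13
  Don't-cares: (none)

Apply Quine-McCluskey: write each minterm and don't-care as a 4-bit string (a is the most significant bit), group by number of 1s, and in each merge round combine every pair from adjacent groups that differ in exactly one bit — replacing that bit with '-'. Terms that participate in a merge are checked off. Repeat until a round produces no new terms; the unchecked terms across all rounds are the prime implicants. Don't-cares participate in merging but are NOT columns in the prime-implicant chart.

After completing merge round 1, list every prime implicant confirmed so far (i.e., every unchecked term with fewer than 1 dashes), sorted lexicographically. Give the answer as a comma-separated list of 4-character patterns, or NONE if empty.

Round 0: 0001✓ 0100✓ 0101✓ 0111✓ 1010✓ 1011✓ 1100✓ 1101✓
Round 1: -100✓ -101✓ 0-01 01-1 010-✓ 101- 110-✓
Round 2: -10-
PIs = {-10-, 0-01, 01-1, 101-}

NONE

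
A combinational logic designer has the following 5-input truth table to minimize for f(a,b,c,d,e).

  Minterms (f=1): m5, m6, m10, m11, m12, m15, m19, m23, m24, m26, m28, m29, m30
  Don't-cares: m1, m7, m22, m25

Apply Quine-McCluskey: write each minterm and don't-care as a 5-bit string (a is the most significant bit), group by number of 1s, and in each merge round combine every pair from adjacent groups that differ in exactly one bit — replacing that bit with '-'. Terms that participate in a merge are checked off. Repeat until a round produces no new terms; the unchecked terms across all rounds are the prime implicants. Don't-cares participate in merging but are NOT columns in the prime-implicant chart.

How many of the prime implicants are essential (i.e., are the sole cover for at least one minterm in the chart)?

4

[col 0] 00001*, 00101*, 00110*, 00111*, 01010*, 01011*, 01100*, 01111*, 10011*, 10110*, 10111*, 11000*, 11001*, 11010*, 11100*, 11101*, 11110*
[col 1] -0110*, -0111*, -1010, -1100, 0-111, 00-01, 001-1, 0011-*, 01-11, 0101-, 1-110, 10-11, 1011-*, 11-00*, 11-01*, 11-10*, 110-0*, 1100-*, 111-0*, 1110-*
[col 2] -011-, 11--0, 11-0-
Prime implicants: -011-, -1010, -1100, 0-111, 00-01, 001-1, 01-11, 0101-, 1-110, 10-11, 11--0, 11-0-
PI chart (minterm → PIs covering it):
  5 | 00-01,001-1
  6 | -011-  (sole → essential)
  10 | -1010,0101-
  11 | 01-11,0101-
  12 | -1100  (sole → essential)
  15 | 0-111,01-11
  19 | 10-11  (sole → essential)
  23 | -011-,10-11
  24 | 11--0,11-0-
  26 | -1010,11--0
  28 | -1100,11--0,11-0-
  29 | 11-0-  (sole → essential)
  30 | 1-110,11--0
Essential prime implicants: -011-, -1100, 10-11, 11-0-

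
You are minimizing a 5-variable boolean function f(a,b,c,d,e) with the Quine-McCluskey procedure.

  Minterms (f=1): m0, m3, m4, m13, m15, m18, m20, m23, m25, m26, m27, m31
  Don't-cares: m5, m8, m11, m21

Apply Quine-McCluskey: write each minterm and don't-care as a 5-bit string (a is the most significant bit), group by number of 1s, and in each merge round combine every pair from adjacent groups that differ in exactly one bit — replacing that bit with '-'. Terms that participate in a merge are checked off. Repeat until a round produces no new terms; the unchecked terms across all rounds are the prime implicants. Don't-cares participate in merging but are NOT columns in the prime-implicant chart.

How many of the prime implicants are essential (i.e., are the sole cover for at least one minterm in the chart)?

Round 0: 00000✓ 00011✓ 00100✓ 00101✓ 01000✓ 01011✓ 01101✓ 01111✓ 10010✓ 10100✓ 10101✓ 10111✓ 11001✓ 11010✓ 11011✓ 11111✓
Round 1: -0100✓ -0101✓ -1011✓ -1111✓ 0-000 0-011 0-101 00-00 0010-✓ 01-11✓ 011-1 1-010 1-111 101-1 1010-✓ 11-11✓ 110-1 1101-
Round 2: -010- -1-11
PIs = {-010-, -1-11, 0-000, 0-011, 0-101, 00-00, 011-1, 1-010, 1-111, 101-1, 110-1, 1101-}
Coverage chart:
  m0: 0-000,00-00
  m3: 0-011 ←essential
  m4: -010-,00-00
  m13: 0-101,011-1
  m15: -1-11,011-1
  m18: 1-010 ←essential
  m20: -010- ←essential
  m23: 1-111,101-1
  m25: 110-1 ←essential
  m26: 1-010,1101-
  m27: -1-11,110-1,1101-
  m31: -1-11,1-111
Essential: -010-, 0-011, 1-010, 110-1

4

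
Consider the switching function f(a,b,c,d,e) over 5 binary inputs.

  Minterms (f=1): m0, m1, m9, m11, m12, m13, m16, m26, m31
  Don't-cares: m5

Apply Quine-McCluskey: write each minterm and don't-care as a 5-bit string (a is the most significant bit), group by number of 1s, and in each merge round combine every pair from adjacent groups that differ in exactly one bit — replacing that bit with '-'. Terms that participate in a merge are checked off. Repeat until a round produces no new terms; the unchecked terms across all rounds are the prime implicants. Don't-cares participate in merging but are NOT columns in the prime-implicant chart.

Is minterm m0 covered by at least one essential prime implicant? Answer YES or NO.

YES

[col 0] 00000*, 00001*, 00101*, 01001*, 01011*, 01100*, 01101*, 10000*, 11010, 11111
[col 1] -0000, 0-001*, 0-101*, 00-01*, 0000-, 01-01*, 010-1, 0110-
[col 2] 0--01
Prime implicants: -0000, 0--01, 0000-, 010-1, 0110-, 11010, 11111
PI chart (minterm → PIs covering it):
  0 | -0000,0000-
  1 | 0--01,0000-
  9 | 0--01,010-1
  11 | 010-1  (sole → essential)
  12 | 0110-  (sole → essential)
  13 | 0--01,0110-
  16 | -0000  (sole → essential)
  26 | 11010  (sole → essential)
  31 | 11111  (sole → essential)
Essential prime implicants: -0000, 010-1, 0110-, 11010, 11111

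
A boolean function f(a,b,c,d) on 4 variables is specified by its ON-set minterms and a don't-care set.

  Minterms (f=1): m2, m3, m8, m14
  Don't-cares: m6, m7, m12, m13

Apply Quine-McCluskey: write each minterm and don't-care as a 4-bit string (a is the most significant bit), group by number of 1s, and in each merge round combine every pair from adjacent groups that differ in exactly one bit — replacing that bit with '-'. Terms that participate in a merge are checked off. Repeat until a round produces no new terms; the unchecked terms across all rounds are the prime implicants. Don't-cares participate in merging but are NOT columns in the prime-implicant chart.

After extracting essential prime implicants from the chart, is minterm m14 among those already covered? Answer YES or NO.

NO

[col 0] 0010*, 0011*, 0110*, 0111*, 1000*, 1100*, 1101*, 1110*
[col 1] -110, 0-10*, 0-11*, 001-*, 011-*, 1-00, 11-0, 110-
[col 2] 0-1-
Prime implicants: -110, 0-1-, 1-00, 11-0, 110-
PI chart (minterm → PIs covering it):
  2 | 0-1-  (sole → essential)
  3 | 0-1-  (sole → essential)
  8 | 1-00  (sole → essential)
  14 | -110,11-0
Essential prime implicants: 0-1-, 1-00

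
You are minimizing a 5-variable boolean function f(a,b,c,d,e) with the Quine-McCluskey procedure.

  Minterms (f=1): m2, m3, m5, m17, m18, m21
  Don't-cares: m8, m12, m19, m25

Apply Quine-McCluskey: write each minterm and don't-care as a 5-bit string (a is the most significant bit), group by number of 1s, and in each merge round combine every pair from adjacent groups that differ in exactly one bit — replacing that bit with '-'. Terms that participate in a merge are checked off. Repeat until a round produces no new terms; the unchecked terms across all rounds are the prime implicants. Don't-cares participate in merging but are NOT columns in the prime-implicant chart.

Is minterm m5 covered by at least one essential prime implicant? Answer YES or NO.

YES

size-2^0 implicants → 00010(✓)  00011(✓)  00101(✓)  01000(✓)  01100(✓)  10001(✓)  10010(✓)  10011(✓)  10101(✓)  11001(✓)
size-2^1 implicants → -0010(✓)  -0011(✓)  -0101  0001-(✓)  01-00  1-001  10-01  100-1  1001-(✓)
size-2^2 implicants → -001-
Unchecked terms (primes): -001-, -0101, 01-00, 1-001, 10-01, 100-1
Minterm coverage:
  m2 ⊆ -001- [E]
  m3 ⊆ -001- [E]
  m5 ⊆ -0101 [E]
  m17 ⊆ 1-001,10-01,100-1
  m18 ⊆ -001- [E]
  m21 ⊆ -0101,10-01
E = {-001-, -0101}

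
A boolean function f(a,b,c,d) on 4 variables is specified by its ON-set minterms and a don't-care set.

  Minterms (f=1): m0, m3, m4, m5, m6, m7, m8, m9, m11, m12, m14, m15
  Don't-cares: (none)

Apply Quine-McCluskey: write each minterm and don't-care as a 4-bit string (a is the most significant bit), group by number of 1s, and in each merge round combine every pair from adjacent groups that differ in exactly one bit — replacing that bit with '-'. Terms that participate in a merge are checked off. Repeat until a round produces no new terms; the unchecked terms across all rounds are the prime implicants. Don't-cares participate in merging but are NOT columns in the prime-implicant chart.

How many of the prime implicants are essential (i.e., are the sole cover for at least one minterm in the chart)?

3

[col 0] 0000*, 0011*, 0100*, 0101*, 0110*, 0111*, 1000*, 1001*, 1011*, 1100*, 1110*, 1111*
[col 1] -000*, -011*, -100*, -110*, -111*, 0-00*, 0-11*, 01-0*, 01-1*, 010-*, 011-*, 1-00*, 1-11*, 10-1, 100-, 11-0*, 111-*
[col 2] --00, --11, -1-0, -11-, 01--
Prime implicants: --00, --11, -1-0, -11-, 01--, 10-1, 100-
PI chart (minterm → PIs covering it):
  0 | --00  (sole → essential)
  3 | --11  (sole → essential)
  4 | --00,-1-0,01--
  5 | 01--  (sole → essential)
  6 | -1-0,-11-,01--
  7 | --11,-11-,01--
  8 | --00,100-
  9 | 10-1,100-
  11 | --11,10-1
  12 | --00,-1-0
  14 | -1-0,-11-
  15 | --11,-11-
Essential prime implicants: --00, --11, 01--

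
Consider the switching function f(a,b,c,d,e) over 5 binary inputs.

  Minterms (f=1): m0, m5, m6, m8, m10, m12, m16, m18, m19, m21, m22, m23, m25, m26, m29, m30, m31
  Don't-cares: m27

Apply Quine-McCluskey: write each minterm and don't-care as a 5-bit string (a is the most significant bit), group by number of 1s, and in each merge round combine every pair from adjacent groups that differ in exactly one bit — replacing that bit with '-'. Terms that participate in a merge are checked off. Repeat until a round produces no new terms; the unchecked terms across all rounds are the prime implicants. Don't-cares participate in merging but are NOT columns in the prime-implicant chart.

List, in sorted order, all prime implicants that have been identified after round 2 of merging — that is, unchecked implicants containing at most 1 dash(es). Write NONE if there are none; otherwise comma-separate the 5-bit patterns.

-0000, -0101, -0110, -1010, 0-000, 01-00, 010-0, 100-0

Round 0: 00000✓ 00101✓ 00110✓ 01000✓ 01010✓ 01100✓ 10000✓ 10010✓ 10011✓ 10101✓ 10110✓ 10111✓ 11001✓ 11010✓ 11011✓ 11101✓ 11110✓ 11111✓
Round 1: -0000 -0101 -0110 -1010 0-000 01-00 010-0 1-010✓ 1-011✓ 1-101✓ 1-110✓ 1-111✓ 10-10✓ 10-11✓ 100-0 1001-✓ 101-1✓ 1011-✓ 11-01✓ 11-10✓ 11-11✓ 110-1✓ 1101-✓ 111-1✓ 1111-✓
Round 2: 1--10✓ 1--11✓ 1-01-✓ 1-1-1 1-11-✓ 10-1-✓ 11--1 11-1-✓
Round 3: 1--1-
PIs = {-0000, -0101, -0110, -1010, 0-000, 01-00, 010-0, 1--1-, 1-1-1, 100-0, 11--1}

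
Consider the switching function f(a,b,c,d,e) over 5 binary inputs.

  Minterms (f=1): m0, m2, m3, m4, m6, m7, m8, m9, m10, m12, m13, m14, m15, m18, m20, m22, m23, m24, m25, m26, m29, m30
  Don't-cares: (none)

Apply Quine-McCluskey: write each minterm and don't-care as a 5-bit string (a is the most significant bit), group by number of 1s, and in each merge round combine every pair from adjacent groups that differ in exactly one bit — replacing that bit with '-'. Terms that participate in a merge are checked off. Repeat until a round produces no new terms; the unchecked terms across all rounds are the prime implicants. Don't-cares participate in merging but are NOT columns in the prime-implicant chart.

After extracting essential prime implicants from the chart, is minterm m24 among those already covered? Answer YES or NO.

NO

[col 0] 00000*, 00010*, 00011*, 00100*, 00110*, 00111*, 01000*, 01001*, 01010*, 01100*, 01101*, 01110*, 01111*, 10010*, 10100*, 10110*, 10111*, 11000*, 11001*, 11010*, 11101*, 11110*
[col 1] -0010*, -0100*, -0110*, -0111*, -1000*, -1001*, -1010*, -1101*, -1110*, 0-000*, 0-010*, 0-100*, 0-110*, 0-111*, 00-00*, 00-10*, 00-11*, 000-0*, 0001-*, 001-0*, 0011-*, 01-00*, 01-01*, 01-10*, 010-0*, 0100-*, 011-0*, 011-1*, 0110-*, 0111-*, 1-010*, 1-110*, 10-10*, 101-0*, 1011-*, 11-01*, 11-10*, 110-0*, 1100-*
[col 2] --010*, --110*, -0-10*, -01-0, -011-, -1-01, -1-10*, -10-0, -100-, 0--00*, 0--10*, 0-0-0*, 0-1-0*, 0-11-, 00--0*, 00-1-, 01--0*, 01-0-, 011--, 1--10*
[col 3] ---10, 0---0
Prime implicants: ---10, -01-0, -011-, -1-01, -10-0, -100-, 0---0, 0-11-, 00-1-, 01-0-, 011--
PI chart (minterm → PIs covering it):
  0 | 0---0  (sole → essential)
  2 | ---10,0---0,00-1-
  3 | 00-1-  (sole → essential)
  4 | -01-0,0---0
  6 | ---10,-01-0,-011-,0---0,0-11-,00-1-
  7 | -011-,0-11-,00-1-
  8 | -10-0,-100-,0---0,01-0-
  9 | -1-01,-100-,01-0-
  10 | ---10,-10-0,0---0
  12 | 0---0,01-0-,011--
  13 | -1-01,01-0-,011--
  14 | ---10,0---0,0-11-,011--
  15 | 0-11-,011--
  18 | ---10  (sole → essential)
  20 | -01-0  (sole → essential)
  22 | ---10,-01-0,-011-
  23 | -011-  (sole → essential)
  24 | -10-0,-100-
  25 | -1-01,-100-
  26 | ---10,-10-0
  29 | -1-01  (sole → essential)
  30 | ---10  (sole → essential)
Essential prime implicants: ---10, -01-0, -011-, -1-01, 0---0, 00-1-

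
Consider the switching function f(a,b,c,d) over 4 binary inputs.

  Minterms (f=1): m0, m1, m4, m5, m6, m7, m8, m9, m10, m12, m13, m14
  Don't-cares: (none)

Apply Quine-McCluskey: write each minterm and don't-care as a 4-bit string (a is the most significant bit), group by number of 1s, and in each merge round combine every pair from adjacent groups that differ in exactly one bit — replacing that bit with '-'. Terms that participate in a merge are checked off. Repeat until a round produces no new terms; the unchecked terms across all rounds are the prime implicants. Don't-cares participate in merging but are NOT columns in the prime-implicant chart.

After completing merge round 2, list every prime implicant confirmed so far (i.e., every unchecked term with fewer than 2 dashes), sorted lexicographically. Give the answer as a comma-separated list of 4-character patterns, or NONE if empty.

NONE

Round 0: 0000✓ 0001✓ 0100✓ 0101✓ 0110✓ 0111✓ 1000✓ 1001✓ 1010✓ 1100✓ 1101✓ 1110✓
Round 1: -000✓ -001✓ -100✓ -101✓ -110✓ 0-00✓ 0-01✓ 000-✓ 01-0✓ 01-1✓ 010-✓ 011-✓ 1-00✓ 1-01✓ 1-10✓ 10-0✓ 100-✓ 11-0✓ 110-✓
Round 2: --00✓ --01✓ -00-✓ -1-0 -10-✓ 0-0-✓ 01-- 1--0 1-0-✓
Round 3: --0-
PIs = {--0-, -1-0, 01--, 1--0}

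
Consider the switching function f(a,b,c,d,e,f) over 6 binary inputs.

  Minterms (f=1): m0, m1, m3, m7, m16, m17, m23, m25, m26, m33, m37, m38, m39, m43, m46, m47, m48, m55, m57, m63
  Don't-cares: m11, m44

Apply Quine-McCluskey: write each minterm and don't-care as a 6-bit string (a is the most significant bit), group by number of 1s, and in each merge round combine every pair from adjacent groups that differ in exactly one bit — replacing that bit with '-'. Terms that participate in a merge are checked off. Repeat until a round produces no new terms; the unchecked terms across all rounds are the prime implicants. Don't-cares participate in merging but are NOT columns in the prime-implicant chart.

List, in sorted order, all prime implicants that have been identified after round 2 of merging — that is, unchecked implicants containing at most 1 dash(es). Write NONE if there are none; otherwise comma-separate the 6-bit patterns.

size-2^0 implicants → 000000(✓)  000001(✓)  000011(✓)  000111(✓)  001011(✓)  010000(✓)  010001(✓)  010111(✓)  011001(✓)  011010  100001(✓)  100101(✓)  100110(✓)  100111(✓)  101011(✓)  101100(✓)  101110(✓)  101111(✓)  110000(✓)  110111(✓)  111001(✓)  111111(✓)
size-2^1 implicants → -00001  -00111(✓)  -01011  -10000  -10111(✓)  -11001  0-0000(✓)  0-0001(✓)  0-0111(✓)  00-011  000-11  0000-1  00000-(✓)  01-001  01000-(✓)  1-0111(✓)  1-1111(✓)  10-110(✓)  10-111(✓)  100-01  1001-1  10011-(✓)  101-11  1011-0  10111-(✓)  11-111(✓)
size-2^2 implicants → --0111  0-000-  1--111  10-11-
Unchecked terms (primes): --0111, -00001, -01011, -10000, -11001, 0-000-, 00-011, 000-11, 0000-1, 01-001, 011010, 1--111, 10-11-, 100-01, 1001-1, 101-11, 1011-0

-00001, -01011, -10000, -11001, 00-011, 000-11, 0000-1, 01-001, 011010, 100-01, 1001-1, 101-11, 1011-0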